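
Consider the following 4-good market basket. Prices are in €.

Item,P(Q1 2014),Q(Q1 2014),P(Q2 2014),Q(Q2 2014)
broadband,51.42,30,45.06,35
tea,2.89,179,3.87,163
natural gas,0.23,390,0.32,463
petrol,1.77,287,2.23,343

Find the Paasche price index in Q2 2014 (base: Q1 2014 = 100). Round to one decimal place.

Paasche price index uses current-period quantities as weights.
ΣP(Q2 2014)·Q(Q2 2014) = 45.06×35 + 3.87×163 + 0.32×463 + 2.23×343 = 1577.1 + 630.81 + 148.16 + 764.89 = 3120.96
ΣP(Q1 2014)·Q(Q2 2014) = 51.42×35 + 2.89×163 + 0.23×463 + 1.77×343 = 1799.7 + 471.07 + 106.49 + 607.11 = 2984.37
Index = 3120.96 / 2984.37 × 100 = 104.5768

104.6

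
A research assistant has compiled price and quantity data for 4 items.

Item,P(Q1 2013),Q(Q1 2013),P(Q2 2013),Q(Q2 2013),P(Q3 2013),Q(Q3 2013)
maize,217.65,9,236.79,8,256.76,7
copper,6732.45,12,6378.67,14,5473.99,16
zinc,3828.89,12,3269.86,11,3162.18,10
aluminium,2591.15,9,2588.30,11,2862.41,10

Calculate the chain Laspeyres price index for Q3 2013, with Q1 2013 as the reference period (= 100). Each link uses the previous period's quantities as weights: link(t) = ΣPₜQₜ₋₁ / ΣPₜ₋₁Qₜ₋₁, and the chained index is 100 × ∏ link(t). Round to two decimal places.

86.52

Link Q1 2013→Q2 2013:
ΣP(Q2 2013)Q(Q1 2013) = 236.79×9 + 6378.67×12 + 3269.86×12 + 2588.30×9 = 2131.11 + 76544.04 + 39238.32 + 23294.7 = 141208.17
ΣP(Q1 2013)Q(Q1 2013) = 217.65×9 + 6732.45×12 + 3828.89×12 + 2591.15×9 = 1958.85 + 80789.4 + 45946.68 + 23320.35 = 152015.28
link = 141208.17/152015.28 = 0.928908
Link Q2 2013→Q3 2013:
ΣP(Q3 2013)Q(Q2 2013) = 256.76×8 + 5473.99×14 + 3162.18×11 + 2862.41×11 = 2054.08 + 76635.86 + 34783.98 + 31486.51 = 144960.43
ΣP(Q2 2013)Q(Q2 2013) = 236.79×8 + 6378.67×14 + 3269.86×11 + 2588.30×11 = 1894.32 + 89301.38 + 35968.46 + 28471.3 = 155635.46
link = 144960.43/155635.46 = 0.931410
Chained index = 100 × 0.928908 × 0.931410 = 86.5194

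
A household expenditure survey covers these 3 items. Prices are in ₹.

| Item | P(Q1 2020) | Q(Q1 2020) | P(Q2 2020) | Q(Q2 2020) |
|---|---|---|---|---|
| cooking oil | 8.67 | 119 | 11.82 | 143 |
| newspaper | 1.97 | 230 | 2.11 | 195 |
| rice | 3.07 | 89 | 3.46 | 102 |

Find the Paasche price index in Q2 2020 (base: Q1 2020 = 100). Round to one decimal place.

Paasche price index uses current-period quantities as weights.
ΣP(Q2 2020)·Q(Q2 2020) = 11.82×143 + 2.11×195 + 3.46×102 = 1690.26 + 411.45 + 352.92 = 2454.63
ΣP(Q1 2020)·Q(Q2 2020) = 8.67×143 + 1.97×195 + 3.07×102 = 1239.81 + 384.15 + 313.14 = 1937.1
Index = 2454.63 / 1937.1 × 100 = 126.7167

126.7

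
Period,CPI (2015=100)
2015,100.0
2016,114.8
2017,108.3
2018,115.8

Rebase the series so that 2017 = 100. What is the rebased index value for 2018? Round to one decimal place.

Rebased(2018) = 115.8 / 108.3 × 100 = 106.9252

106.9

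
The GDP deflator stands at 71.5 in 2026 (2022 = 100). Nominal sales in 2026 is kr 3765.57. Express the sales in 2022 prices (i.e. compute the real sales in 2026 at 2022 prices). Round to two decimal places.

5266.53

Real = Nominal ÷ (Index/100) = 3765.57 ÷ (71.5/100)
     = 3765.57 ÷ 0.715 = 5266.5315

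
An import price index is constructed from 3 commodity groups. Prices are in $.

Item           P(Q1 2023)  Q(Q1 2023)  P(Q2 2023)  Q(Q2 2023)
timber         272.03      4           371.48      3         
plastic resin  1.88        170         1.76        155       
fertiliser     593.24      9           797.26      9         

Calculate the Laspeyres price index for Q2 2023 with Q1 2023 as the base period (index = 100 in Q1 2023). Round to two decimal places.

132.81

Laspeyres price index uses base-period quantities as weights.
ΣP(Q2 2023)·Q(Q1 2023) = 371.48×4 + 1.76×170 + 797.26×9 = 1485.92 + 299.2 + 7175.34 = 8960.46
ΣP(Q1 2023)·Q(Q1 2023) = 272.03×4 + 1.88×170 + 593.24×9 = 1088.12 + 319.6 + 5339.16 = 6746.88
Index = 8960.46 / 6746.88 × 100 = 132.8089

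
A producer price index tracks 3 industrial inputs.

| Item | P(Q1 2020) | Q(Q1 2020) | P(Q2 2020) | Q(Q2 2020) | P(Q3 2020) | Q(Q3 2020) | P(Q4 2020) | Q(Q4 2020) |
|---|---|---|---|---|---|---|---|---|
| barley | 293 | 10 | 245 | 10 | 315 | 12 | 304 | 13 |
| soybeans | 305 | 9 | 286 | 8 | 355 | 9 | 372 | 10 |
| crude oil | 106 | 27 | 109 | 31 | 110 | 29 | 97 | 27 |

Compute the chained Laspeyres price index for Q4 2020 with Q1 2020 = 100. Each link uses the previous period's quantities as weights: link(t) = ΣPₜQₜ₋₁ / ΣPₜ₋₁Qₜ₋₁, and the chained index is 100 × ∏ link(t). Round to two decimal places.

104.29

Link Q1 2020→Q2 2020:
ΣP(Q2 2020)Q(Q1 2020) = 245×10 + 286×9 + 109×27 = 2450 + 2574 + 2943 = 7967
ΣP(Q1 2020)Q(Q1 2020) = 293×10 + 305×9 + 106×27 = 2930 + 2745 + 2862 = 8537
link = 7967/8537 = 0.933232
Link Q2 2020→Q3 2020:
ΣP(Q3 2020)Q(Q2 2020) = 315×10 + 355×8 + 110×31 = 3150 + 2840 + 3410 = 9400
ΣP(Q2 2020)Q(Q2 2020) = 245×10 + 286×8 + 109×31 = 2450 + 2288 + 3379 = 8117
link = 9400/8117 = 1.158063
Link Q3 2020→Q4 2020:
ΣP(Q4 2020)Q(Q3 2020) = 304×12 + 372×9 + 97×29 = 3648 + 3348 + 2813 = 9809
ΣP(Q3 2020)Q(Q3 2020) = 315×12 + 355×9 + 110×29 = 3780 + 3195 + 3190 = 10165
link = 9809/10165 = 0.964978
Chained index = 100 × 0.933232 × 1.158063 × 0.964978 = 104.2892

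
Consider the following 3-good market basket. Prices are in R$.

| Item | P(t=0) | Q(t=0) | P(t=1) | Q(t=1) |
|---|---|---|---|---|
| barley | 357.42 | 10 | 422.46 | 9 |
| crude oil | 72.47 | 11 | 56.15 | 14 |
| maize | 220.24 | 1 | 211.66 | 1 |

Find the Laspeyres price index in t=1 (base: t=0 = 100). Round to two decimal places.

Laspeyres price index uses base-period quantities as weights.
ΣP(t=1)·Q(t=0) = 422.46×10 + 56.15×11 + 211.66×1 = 4224.6 + 617.65 + 211.66 = 5053.91
ΣP(t=0)·Q(t=0) = 357.42×10 + 72.47×11 + 220.24×1 = 3574.2 + 797.17 + 220.24 = 4591.61
Index = 5053.91 / 4591.61 × 100 = 110.0684

110.07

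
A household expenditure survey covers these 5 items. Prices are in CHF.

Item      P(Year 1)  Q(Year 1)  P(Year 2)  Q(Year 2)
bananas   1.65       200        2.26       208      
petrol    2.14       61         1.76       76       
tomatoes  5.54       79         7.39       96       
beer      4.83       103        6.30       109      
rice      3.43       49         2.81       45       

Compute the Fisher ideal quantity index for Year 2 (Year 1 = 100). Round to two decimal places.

110.04

Laspeyres component (base-period weights):
ΣP(Year 1)Q(Year 2) = 1.65×208 + 2.14×76 + 5.54×96 + 4.83×109 + 3.43×45 = 343.2 + 162.64 + 531.84 + 526.47 + 154.35 = 1718.5
ΣP(Year 1)Q(Year 1) = 1.65×200 + 2.14×61 + 5.54×79 + 4.83×103 + 3.43×49 = 330 + 130.54 + 437.66 + 497.49 + 168.07 = 1563.76
L = 1718.5 / 1563.76 × 100 = 109.8954
Paasche component (current-period weights):
ΣP(Year 2)Q(Year 2) = 2.26×208 + 1.76×76 + 7.39×96 + 6.30×109 + 2.81×45 = 470.08 + 133.76 + 709.44 + 686.7 + 126.45 = 2126.43
ΣP(Year 2)Q(Year 1) = 2.26×200 + 1.76×61 + 7.39×79 + 6.30×103 + 2.81×49 = 452 + 107.36 + 583.81 + 648.9 + 137.69 = 1929.76
P = 2126.43 / 1929.76 × 100 = 110.1914
Fisher = √(L × P) = √(109.8954 × 110.1914) = 110.0433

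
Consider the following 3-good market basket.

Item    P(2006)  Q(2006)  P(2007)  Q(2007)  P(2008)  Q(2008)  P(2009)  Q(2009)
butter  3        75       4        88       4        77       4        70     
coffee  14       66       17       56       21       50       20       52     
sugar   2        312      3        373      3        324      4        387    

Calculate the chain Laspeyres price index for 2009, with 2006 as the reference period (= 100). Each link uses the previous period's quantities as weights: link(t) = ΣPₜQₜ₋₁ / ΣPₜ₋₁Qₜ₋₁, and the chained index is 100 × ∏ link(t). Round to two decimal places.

162.38

Link 2006→2007:
ΣP(2007)Q(2006) = 4×75 + 17×66 + 3×312 = 300 + 1122 + 936 = 2358
ΣP(2006)Q(2006) = 3×75 + 14×66 + 2×312 = 225 + 924 + 624 = 1773
link = 2358/1773 = 1.329949
Link 2007→2008:
ΣP(2008)Q(2007) = 4×88 + 21×56 + 3×373 = 352 + 1176 + 1119 = 2647
ΣP(2007)Q(2007) = 4×88 + 17×56 + 3×373 = 352 + 952 + 1119 = 2423
link = 2647/2423 = 1.092447
Link 2008→2009:
ΣP(2009)Q(2008) = 4×77 + 20×50 + 4×324 = 308 + 1000 + 1296 = 2604
ΣP(2008)Q(2008) = 4×77 + 21×50 + 3×324 = 308 + 1050 + 972 = 2330
link = 2604/2330 = 1.117597
Chained index = 100 × 1.329949 × 1.092447 × 1.117597 = 162.3756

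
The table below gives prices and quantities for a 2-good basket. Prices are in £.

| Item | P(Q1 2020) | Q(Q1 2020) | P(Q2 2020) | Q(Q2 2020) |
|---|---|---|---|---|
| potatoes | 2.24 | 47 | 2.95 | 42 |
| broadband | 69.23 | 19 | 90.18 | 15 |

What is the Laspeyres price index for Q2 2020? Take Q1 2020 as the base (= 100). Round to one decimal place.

Laspeyres price index uses base-period quantities as weights.
ΣP(Q2 2020)·Q(Q1 2020) = 2.95×47 + 90.18×19 = 138.65 + 1713.42 = 1852.07
ΣP(Q1 2020)·Q(Q1 2020) = 2.24×47 + 69.23×19 = 105.28 + 1315.37 = 1420.65
Index = 1852.07 / 1420.65 × 100 = 130.3678

130.4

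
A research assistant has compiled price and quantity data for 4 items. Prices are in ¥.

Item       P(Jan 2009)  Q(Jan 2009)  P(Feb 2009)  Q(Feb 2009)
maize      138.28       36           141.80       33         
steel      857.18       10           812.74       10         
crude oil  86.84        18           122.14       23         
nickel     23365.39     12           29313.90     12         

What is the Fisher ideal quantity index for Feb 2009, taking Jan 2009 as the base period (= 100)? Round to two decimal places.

100.03

Laspeyres component (base-period weights):
ΣP(Jan 2009)Q(Feb 2009) = 138.28×33 + 857.18×10 + 86.84×23 + 23365.39×12 = 4563.24 + 8571.8 + 1997.32 + 280384.68 = 295517.04
ΣP(Jan 2009)Q(Jan 2009) = 138.28×36 + 857.18×10 + 86.84×18 + 23365.39×12 = 4978.08 + 8571.8 + 1563.12 + 280384.68 = 295497.68
L = 295517.04 / 295497.68 × 100 = 100.0066
Paasche component (current-period weights):
ΣP(Feb 2009)Q(Feb 2009) = 141.80×33 + 812.74×10 + 122.14×23 + 29313.90×12 = 4679.4 + 8127.4 + 2809.22 + 351766.8 = 367382.82
ΣP(Feb 2009)Q(Jan 2009) = 141.80×36 + 812.74×10 + 122.14×18 + 29313.90×12 = 5104.8 + 8127.4 + 2198.52 + 351766.8 = 367197.52
P = 367382.82 / 367197.52 × 100 = 100.0505
Fisher = √(L × P) = √(100.0066 × 100.0505) = 100.0285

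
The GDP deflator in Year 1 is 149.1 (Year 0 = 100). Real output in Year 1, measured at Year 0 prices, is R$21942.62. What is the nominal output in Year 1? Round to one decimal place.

32716.4

Nominal = Real × (Index/100) = 21942.62 × (149.1/100)
        = 21942.62 × 1.491 = 32716.4464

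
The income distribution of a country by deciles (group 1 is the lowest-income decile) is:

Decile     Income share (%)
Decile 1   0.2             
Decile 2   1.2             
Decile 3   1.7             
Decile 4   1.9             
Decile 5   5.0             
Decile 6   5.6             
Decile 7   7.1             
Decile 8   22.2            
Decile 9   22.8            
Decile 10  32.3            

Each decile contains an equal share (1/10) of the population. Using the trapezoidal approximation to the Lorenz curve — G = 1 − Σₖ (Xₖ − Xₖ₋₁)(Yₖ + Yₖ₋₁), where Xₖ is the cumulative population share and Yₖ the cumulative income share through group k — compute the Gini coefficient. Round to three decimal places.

0.559

Cumulative income shares Yₖ: 0.0020, 0.0140, 0.0310, 0.0500, 0.1000, 0.1560, 0.2270, 0.4490, 0.6770, 1.0000
Σ (Xₖ−Xₖ₋₁)(Yₖ+Yₖ₋₁) = (1/10)(0.0020+0.0000) + (1/10)(0.0140+0.0020) + (1/10)(0.0310+0.0140) + (1/10)(0.0500+0.0310) + (1/10)(0.1000+0.0500) + (1/10)(0.1560+0.1000) + (1/10)(0.2270+0.1560) + (1/10)(0.4490+0.2270) + (1/10)(0.6770+0.4490) + (1/10)(1.0000+0.6770)
  = 0.0002 + 0.0016 + 0.0045 + 0.0081 + 0.0150 + 0.0256 + 0.0383 + 0.0676 + 0.1126 + 0.1677 = 0.4412
G = 1 − 0.4412 = 0.5588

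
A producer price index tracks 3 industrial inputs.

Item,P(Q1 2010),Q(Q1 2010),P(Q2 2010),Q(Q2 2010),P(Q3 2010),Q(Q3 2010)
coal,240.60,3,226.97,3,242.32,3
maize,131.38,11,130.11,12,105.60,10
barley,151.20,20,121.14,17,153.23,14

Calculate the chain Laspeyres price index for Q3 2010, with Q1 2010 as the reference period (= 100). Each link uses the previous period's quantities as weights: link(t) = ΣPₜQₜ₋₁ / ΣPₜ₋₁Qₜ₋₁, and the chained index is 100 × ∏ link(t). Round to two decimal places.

93.40

Link Q1 2010→Q2 2010:
ΣP(Q2 2010)Q(Q1 2010) = 226.97×3 + 130.11×11 + 121.14×20 = 680.91 + 1431.21 + 2422.8 = 4534.92
ΣP(Q1 2010)Q(Q1 2010) = 240.60×3 + 131.38×11 + 151.20×20 = 721.8 + 1445.18 + 3024 = 5190.98
link = 4534.92/5190.98 = 0.873615
Link Q2 2010→Q3 2010:
ΣP(Q3 2010)Q(Q2 2010) = 242.32×3 + 105.60×12 + 153.23×17 = 726.96 + 1267.2 + 2604.91 = 4599.07
ΣP(Q2 2010)Q(Q2 2010) = 226.97×3 + 130.11×12 + 121.14×17 = 680.91 + 1561.32 + 2059.38 = 4301.61
link = 4599.07/4301.61 = 1.069151
Chained index = 100 × 0.873615 × 1.069151 = 93.4027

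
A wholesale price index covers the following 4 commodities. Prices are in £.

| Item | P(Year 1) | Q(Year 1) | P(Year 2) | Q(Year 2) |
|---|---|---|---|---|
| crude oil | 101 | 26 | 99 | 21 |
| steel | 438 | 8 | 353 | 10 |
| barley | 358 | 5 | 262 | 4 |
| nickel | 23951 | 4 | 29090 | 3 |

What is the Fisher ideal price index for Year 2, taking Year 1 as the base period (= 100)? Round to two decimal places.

Laspeyres component (base-period weights):
ΣP(Year 2)Q(Year 1) = 99×26 + 353×8 + 262×5 + 29090×4 = 2574 + 2824 + 1310 + 116360 = 123068
ΣP(Year 1)Q(Year 1) = 101×26 + 438×8 + 358×5 + 23951×4 = 2626 + 3504 + 1790 + 95804 = 103724
L = 123068 / 103724 × 100 = 118.6495
Paasche component (current-period weights):
ΣP(Year 2)Q(Year 2) = 99×21 + 353×10 + 262×4 + 29090×3 = 2079 + 3530 + 1048 + 87270 = 93927
ΣP(Year 1)Q(Year 2) = 101×21 + 438×10 + 358×4 + 23951×3 = 2121 + 4380 + 1432 + 71853 = 79786
P = 93927 / 79786 × 100 = 117.7237
Fisher = √(L × P) = √(118.6495 × 117.7237) = 118.1857

118.19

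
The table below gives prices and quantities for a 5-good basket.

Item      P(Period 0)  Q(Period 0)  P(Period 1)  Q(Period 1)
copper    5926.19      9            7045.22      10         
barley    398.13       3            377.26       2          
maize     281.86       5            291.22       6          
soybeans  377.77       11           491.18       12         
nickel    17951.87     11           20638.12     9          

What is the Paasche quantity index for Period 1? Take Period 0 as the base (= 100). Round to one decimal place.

Paasche quantity index uses current-period prices as weights.
ΣP(Period 1)·Q(Period 1) = 7045.22×10 + 377.26×2 + 291.22×6 + 491.18×12 + 20638.12×9 = 70452.2 + 754.52 + 1747.32 + 5894.16 + 185743.08 = 264591.28
ΣP(Period 1)·Q(Period 0) = 7045.22×9 + 377.26×3 + 291.22×5 + 491.18×11 + 20638.12×11 = 63406.98 + 1131.78 + 1456.1 + 5402.98 + 227019.32 = 298417.16
Index = 264591.28 / 298417.16 × 100 = 88.6649

88.7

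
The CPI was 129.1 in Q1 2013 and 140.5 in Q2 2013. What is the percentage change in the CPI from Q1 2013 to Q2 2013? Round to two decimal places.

Change = (140.5 − 129.1) / 129.1 × 100
       = 11.4 / 129.1 × 100 = 8.8304%

8.83%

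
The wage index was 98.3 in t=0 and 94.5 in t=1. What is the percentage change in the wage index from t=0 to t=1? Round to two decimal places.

-3.87%

Change = (94.5 − 98.3) / 98.3 × 100
       = -3.8 / 98.3 × 100 = -3.8657%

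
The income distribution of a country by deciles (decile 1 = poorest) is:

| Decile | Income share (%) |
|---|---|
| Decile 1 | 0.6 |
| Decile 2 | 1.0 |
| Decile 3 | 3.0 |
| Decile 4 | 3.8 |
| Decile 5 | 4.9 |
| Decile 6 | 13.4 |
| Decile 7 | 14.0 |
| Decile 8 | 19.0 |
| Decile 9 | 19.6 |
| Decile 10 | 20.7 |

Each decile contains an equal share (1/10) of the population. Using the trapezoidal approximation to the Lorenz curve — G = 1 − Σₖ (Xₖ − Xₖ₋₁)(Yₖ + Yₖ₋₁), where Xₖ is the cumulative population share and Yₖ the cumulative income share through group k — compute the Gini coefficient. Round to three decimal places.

0.430

Cumulative income shares Yₖ: 0.0060, 0.0160, 0.0460, 0.0840, 0.1330, 0.2670, 0.4070, 0.5970, 0.7930, 1.0000
Σ (Xₖ−Xₖ₋₁)(Yₖ+Yₖ₋₁) = (1/10)(0.0060+0.0000) + (1/10)(0.0160+0.0060) + (1/10)(0.0460+0.0160) + (1/10)(0.0840+0.0460) + (1/10)(0.1330+0.0840) + (1/10)(0.2670+0.1330) + (1/10)(0.4070+0.2670) + (1/10)(0.5970+0.4070) + (1/10)(0.7930+0.5970) + (1/10)(1.0000+0.7930)
  = 0.0006 + 0.0022 + 0.0062 + 0.0130 + 0.0217 + 0.0400 + 0.0674 + 0.1004 + 0.1390 + 0.1793 = 0.5698
G = 1 − 0.5698 = 0.4302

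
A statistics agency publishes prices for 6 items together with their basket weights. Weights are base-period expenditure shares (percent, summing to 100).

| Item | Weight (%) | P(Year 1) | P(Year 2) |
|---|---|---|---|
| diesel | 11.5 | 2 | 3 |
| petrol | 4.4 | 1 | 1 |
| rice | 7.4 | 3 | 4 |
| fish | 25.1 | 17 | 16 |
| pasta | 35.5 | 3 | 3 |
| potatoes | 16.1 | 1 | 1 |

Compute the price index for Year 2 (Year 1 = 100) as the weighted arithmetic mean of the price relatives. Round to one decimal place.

106.7

diesel: 11.5 × (3/2) = 11.5 × 1.500000 = 17.2500
petrol: 4.4 × (1/1) = 4.4 × 1.000000 = 4.4000
rice: 7.4 × (4/3) = 7.4 × 1.333333 = 9.8667
fish: 25.1 × (16/17) = 25.1 × 0.941176 = 23.6235
pasta: 35.5 × (3/3) = 35.5 × 1.000000 = 35.5000
potatoes: 16.1 × (1/1) = 16.1 × 1.000000 = 16.1000
Index = Σ wᵢ·(p₁ᵢ/p₀ᵢ) = 17.2500 + 4.4000 + 9.8667 + 23.6235 + 35.5000 + 16.1000 = 106.7402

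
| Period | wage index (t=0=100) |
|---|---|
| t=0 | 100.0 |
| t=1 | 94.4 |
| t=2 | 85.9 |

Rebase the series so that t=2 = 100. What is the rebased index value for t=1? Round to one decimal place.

109.9

Rebased(t=1) = 94.4 / 85.9 × 100 = 109.8952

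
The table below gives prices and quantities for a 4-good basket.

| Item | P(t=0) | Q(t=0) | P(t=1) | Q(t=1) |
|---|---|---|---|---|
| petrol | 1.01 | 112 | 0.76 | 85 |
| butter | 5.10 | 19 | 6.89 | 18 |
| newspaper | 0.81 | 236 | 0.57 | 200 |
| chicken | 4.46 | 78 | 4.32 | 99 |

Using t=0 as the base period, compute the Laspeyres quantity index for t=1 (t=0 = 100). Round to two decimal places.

104.29

Laspeyres quantity index uses base-period prices as weights.
ΣP(t=0)·Q(t=1) = 1.01×85 + 5.10×18 + 0.81×200 + 4.46×99 = 85.85 + 91.8 + 162 + 441.54 = 781.19
ΣP(t=0)·Q(t=0) = 1.01×112 + 5.10×19 + 0.81×236 + 4.46×78 = 113.12 + 96.9 + 191.16 + 347.88 = 749.06
Index = 781.19 / 749.06 × 100 = 104.2894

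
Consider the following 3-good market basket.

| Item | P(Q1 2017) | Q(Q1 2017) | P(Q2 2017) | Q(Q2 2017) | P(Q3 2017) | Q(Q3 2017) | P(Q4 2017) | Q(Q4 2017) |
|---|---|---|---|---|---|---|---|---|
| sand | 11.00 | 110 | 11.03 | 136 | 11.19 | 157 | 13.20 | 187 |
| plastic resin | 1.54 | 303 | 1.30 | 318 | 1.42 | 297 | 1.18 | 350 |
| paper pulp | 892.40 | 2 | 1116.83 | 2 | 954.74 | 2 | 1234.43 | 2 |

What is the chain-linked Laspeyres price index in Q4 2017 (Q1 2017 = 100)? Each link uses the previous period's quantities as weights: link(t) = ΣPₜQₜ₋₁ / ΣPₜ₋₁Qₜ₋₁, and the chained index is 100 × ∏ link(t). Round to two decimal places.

124.32

Link Q1 2017→Q2 2017:
ΣP(Q2 2017)Q(Q1 2017) = 11.03×110 + 1.30×303 + 1116.83×2 = 1213.3 + 393.9 + 2233.66 = 3840.86
ΣP(Q1 2017)Q(Q1 2017) = 11.00×110 + 1.54×303 + 892.40×2 = 1210 + 466.62 + 1784.8 = 3461.42
link = 3840.86/3461.42 = 1.109620
Link Q2 2017→Q3 2017:
ΣP(Q3 2017)Q(Q2 2017) = 11.19×136 + 1.42×318 + 954.74×2 = 1521.84 + 451.56 + 1909.48 = 3882.88
ΣP(Q2 2017)Q(Q2 2017) = 11.03×136 + 1.30×318 + 1116.83×2 = 1500.08 + 413.4 + 2233.66 = 4147.14
link = 3882.88/4147.14 = 0.936279
Link Q3 2017→Q4 2017:
ΣP(Q4 2017)Q(Q3 2017) = 13.20×157 + 1.18×297 + 1234.43×2 = 2072.4 + 350.46 + 2468.86 = 4891.72
ΣP(Q3 2017)Q(Q3 2017) = 11.19×157 + 1.42×297 + 954.74×2 = 1756.83 + 421.74 + 1909.48 = 4088.05
link = 4891.72/4088.05 = 1.196590
Chained index = 100 × 1.109620 × 0.936279 × 1.196590 = 124.3154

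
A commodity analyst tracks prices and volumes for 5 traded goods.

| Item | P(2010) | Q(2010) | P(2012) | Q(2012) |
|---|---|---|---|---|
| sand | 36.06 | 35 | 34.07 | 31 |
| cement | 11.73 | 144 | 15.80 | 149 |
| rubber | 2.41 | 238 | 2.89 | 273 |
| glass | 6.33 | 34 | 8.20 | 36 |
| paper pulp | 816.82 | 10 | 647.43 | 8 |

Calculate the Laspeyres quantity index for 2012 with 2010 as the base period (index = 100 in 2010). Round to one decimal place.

86.4

Laspeyres quantity index uses base-period prices as weights.
ΣP(2010)·Q(2012) = 36.06×31 + 11.73×149 + 2.41×273 + 6.33×36 + 816.82×8 = 1117.86 + 1747.77 + 657.93 + 227.88 + 6534.56 = 10286
ΣP(2010)·Q(2010) = 36.06×35 + 11.73×144 + 2.41×238 + 6.33×34 + 816.82×10 = 1262.1 + 1689.12 + 573.58 + 215.22 + 8168.2 = 11908.22
Index = 10286 / 11908.22 × 100 = 86.3773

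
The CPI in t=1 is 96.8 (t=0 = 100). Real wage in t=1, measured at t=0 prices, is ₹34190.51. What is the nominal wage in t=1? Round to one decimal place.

Nominal = Real × (Index/100) = 34190.51 × (96.8/100)
        = 34190.51 × 0.968 = 33096.4137

33096.4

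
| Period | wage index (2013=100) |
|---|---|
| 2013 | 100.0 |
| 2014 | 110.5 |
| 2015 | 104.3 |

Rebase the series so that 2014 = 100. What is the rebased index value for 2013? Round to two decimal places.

Rebased(2013) = 100.0 / 110.5 × 100 = 90.4977

90.50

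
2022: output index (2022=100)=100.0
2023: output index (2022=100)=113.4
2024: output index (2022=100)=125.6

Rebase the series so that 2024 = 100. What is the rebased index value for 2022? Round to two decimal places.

Rebased(2022) = 100.0 / 125.6 × 100 = 79.6178

79.62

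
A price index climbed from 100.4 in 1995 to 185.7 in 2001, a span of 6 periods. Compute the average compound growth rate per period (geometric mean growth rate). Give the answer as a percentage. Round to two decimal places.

Growth factor = (185.7/100.4)^(1/6) = (1.849602)^(1/6) = 1.107932
Growth rate = 1.107932 − 1 = 0.107932 = 10.7932%

10.79%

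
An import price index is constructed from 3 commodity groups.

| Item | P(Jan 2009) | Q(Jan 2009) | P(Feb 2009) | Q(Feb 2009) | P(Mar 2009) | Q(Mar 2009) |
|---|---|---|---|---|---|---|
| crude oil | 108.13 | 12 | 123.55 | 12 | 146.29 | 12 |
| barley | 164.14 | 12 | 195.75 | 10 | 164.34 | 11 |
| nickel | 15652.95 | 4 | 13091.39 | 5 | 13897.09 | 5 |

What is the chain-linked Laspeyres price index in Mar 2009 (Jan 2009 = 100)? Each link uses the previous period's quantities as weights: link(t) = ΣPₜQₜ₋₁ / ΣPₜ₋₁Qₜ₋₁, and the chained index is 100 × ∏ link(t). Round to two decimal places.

Link Jan 2009→Feb 2009:
ΣP(Feb 2009)Q(Jan 2009) = 123.55×12 + 195.75×12 + 13091.39×4 = 1482.6 + 2349 + 52365.56 = 56197.16
ΣP(Jan 2009)Q(Jan 2009) = 108.13×12 + 164.14×12 + 15652.95×4 = 1297.56 + 1969.68 + 62611.8 = 65879.04
link = 56197.16/65879.04 = 0.853036
Link Feb 2009→Mar 2009:
ΣP(Mar 2009)Q(Feb 2009) = 146.29×12 + 164.34×10 + 13897.09×5 = 1755.48 + 1643.4 + 69485.45 = 72884.33
ΣP(Feb 2009)Q(Feb 2009) = 123.55×12 + 195.75×10 + 13091.39×5 = 1482.6 + 1957.5 + 65456.95 = 68897.05
link = 72884.33/68897.05 = 1.057873
Chained index = 100 × 0.853036 × 1.057873 = 90.2403

90.24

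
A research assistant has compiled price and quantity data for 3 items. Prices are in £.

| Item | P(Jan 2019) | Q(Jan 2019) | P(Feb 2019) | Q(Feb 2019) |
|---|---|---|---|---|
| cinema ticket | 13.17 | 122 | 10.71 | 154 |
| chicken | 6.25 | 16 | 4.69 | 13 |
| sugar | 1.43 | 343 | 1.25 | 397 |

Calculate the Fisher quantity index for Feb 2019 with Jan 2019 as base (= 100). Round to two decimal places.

Laspeyres component (base-period weights):
ΣP(Jan 2019)Q(Feb 2019) = 13.17×154 + 6.25×13 + 1.43×397 = 2028.18 + 81.25 + 567.71 = 2677.14
ΣP(Jan 2019)Q(Jan 2019) = 13.17×122 + 6.25×16 + 1.43×343 = 1606.74 + 100 + 490.49 = 2197.23
L = 2677.14 / 2197.23 × 100 = 121.8416
Paasche component (current-period weights):
ΣP(Feb 2019)Q(Feb 2019) = 10.71×154 + 4.69×13 + 1.25×397 = 1649.34 + 60.97 + 496.25 = 2206.56
ΣP(Feb 2019)Q(Jan 2019) = 10.71×122 + 4.69×16 + 1.25×343 = 1306.62 + 75.04 + 428.75 = 1810.41
P = 2206.56 / 1810.41 × 100 = 121.8818
Fisher = √(L × P) = √(121.8416 × 121.8818) = 121.8617

121.86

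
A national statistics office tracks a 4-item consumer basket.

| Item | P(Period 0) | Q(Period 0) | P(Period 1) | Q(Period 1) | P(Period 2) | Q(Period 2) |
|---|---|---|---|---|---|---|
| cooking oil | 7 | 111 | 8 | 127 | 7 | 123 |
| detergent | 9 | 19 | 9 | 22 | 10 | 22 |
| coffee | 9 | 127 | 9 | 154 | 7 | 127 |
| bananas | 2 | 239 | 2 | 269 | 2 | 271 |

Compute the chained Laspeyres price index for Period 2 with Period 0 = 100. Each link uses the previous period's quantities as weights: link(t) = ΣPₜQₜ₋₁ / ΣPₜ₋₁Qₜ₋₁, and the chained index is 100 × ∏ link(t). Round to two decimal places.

90.59

Link Period 0→Period 1:
ΣP(Period 1)Q(Period 0) = 8×111 + 9×19 + 9×127 + 2×239 = 888 + 171 + 1143 + 478 = 2680
ΣP(Period 0)Q(Period 0) = 7×111 + 9×19 + 9×127 + 2×239 = 777 + 171 + 1143 + 478 = 2569
link = 2680/2569 = 1.043207
Link Period 1→Period 2:
ΣP(Period 2)Q(Period 1) = 7×127 + 10×22 + 7×154 + 2×269 = 889 + 220 + 1078 + 538 = 2725
ΣP(Period 1)Q(Period 1) = 8×127 + 9×22 + 9×154 + 2×269 = 1016 + 198 + 1386 + 538 = 3138
link = 2725/3138 = 0.868388
Chained index = 100 × 1.043207 × 0.868388 = 90.5908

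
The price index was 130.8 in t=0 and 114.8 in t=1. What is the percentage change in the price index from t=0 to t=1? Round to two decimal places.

Change = (114.8 − 130.8) / 130.8 × 100
       = -16.0 / 130.8 × 100 = -12.2324%

-12.23%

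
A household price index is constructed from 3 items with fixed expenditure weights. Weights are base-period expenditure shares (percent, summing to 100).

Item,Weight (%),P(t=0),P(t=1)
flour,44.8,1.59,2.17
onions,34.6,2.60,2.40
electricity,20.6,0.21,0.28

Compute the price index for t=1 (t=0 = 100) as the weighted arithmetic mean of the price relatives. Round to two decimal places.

flour: 44.8 × (2.17/1.59) = 44.8 × 1.364780 = 61.1421
onions: 34.6 × (2.40/2.60) = 34.6 × 0.923077 = 31.9385
electricity: 20.6 × (0.28/0.21) = 20.6 × 1.333333 = 27.4667
Index = Σ wᵢ·(p₁ᵢ/p₀ᵢ) = 61.1421 + 31.9385 + 27.4667 = 120.5473

120.55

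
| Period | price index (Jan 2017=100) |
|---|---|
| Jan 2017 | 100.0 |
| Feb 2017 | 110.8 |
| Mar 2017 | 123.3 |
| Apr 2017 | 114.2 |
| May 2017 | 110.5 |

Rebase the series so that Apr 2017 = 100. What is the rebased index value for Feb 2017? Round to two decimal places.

97.02

Rebased(Feb 2017) = 110.8 / 114.2 × 100 = 97.0228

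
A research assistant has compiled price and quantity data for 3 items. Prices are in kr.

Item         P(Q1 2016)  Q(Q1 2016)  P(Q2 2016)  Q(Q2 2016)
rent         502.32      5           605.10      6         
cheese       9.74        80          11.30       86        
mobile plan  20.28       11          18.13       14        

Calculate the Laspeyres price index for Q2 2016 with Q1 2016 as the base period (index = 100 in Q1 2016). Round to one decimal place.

117.5

Laspeyres price index uses base-period quantities as weights.
ΣP(Q2 2016)·Q(Q1 2016) = 605.10×5 + 11.30×80 + 18.13×11 = 3025.5 + 904 + 199.43 = 4128.93
ΣP(Q1 2016)·Q(Q1 2016) = 502.32×5 + 9.74×80 + 20.28×11 = 2511.6 + 779.2 + 223.08 = 3513.88
Index = 4128.93 / 3513.88 × 100 = 117.5034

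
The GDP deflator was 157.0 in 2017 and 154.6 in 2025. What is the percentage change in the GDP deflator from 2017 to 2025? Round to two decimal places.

-1.53%

Change = (154.6 − 157.0) / 157.0 × 100
       = -2.4 / 157.0 × 100 = -1.5287%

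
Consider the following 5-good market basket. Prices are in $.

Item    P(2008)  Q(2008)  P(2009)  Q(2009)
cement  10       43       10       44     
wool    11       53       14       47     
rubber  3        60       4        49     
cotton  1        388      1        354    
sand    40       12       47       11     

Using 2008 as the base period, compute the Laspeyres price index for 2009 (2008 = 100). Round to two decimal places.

114.70

Laspeyres price index uses base-period quantities as weights.
ΣP(2009)·Q(2008) = 10×43 + 14×53 + 4×60 + 1×388 + 47×12 = 430 + 742 + 240 + 388 + 564 = 2364
ΣP(2008)·Q(2008) = 10×43 + 11×53 + 3×60 + 1×388 + 40×12 = 430 + 583 + 180 + 388 + 480 = 2061
Index = 2364 / 2061 × 100 = 114.7016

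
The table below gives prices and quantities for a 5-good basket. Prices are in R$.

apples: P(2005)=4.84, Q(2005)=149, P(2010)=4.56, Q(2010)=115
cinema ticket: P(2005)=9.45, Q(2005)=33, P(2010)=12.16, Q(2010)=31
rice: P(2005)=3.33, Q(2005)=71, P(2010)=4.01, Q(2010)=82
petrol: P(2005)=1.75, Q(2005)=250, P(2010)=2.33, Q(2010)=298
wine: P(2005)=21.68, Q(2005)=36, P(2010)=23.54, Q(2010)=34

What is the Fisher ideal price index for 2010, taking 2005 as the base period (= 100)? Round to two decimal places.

Laspeyres component (base-period weights):
ΣP(2010)Q(2005) = 4.56×149 + 12.16×33 + 4.01×71 + 2.33×250 + 23.54×36 = 679.44 + 401.28 + 284.71 + 582.5 + 847.44 = 2795.37
ΣP(2005)Q(2005) = 4.84×149 + 9.45×33 + 3.33×71 + 1.75×250 + 21.68×36 = 721.16 + 311.85 + 236.43 + 437.5 + 780.48 = 2487.42
L = 2795.37 / 2487.42 × 100 = 112.3803
Paasche component (current-period weights):
ΣP(2010)Q(2010) = 4.56×115 + 12.16×31 + 4.01×82 + 2.33×298 + 23.54×34 = 524.4 + 376.96 + 328.82 + 694.34 + 800.36 = 2724.88
ΣP(2005)Q(2010) = 4.84×115 + 9.45×31 + 3.33×82 + 1.75×298 + 21.68×34 = 556.6 + 292.95 + 273.06 + 521.5 + 737.12 = 2381.23
P = 2724.88 / 2381.23 × 100 = 114.4316
Fisher = √(L × P) = √(112.3803 × 114.4316) = 113.4013

113.40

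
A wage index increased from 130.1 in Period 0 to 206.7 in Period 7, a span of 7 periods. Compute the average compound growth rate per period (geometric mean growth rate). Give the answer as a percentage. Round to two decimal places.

6.84%

Growth factor = (206.7/130.1)^(1/7) = (1.588778)^(1/7) = 1.068374
Growth rate = 1.068374 − 1 = 0.068374 = 6.8374%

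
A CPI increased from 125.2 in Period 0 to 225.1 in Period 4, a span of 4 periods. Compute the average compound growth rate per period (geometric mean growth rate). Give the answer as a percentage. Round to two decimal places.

15.80%

Growth factor = (225.1/125.2)^(1/4) = (1.797923)^(1/4) = 1.157958
Growth rate = 1.157958 − 1 = 0.157958 = 15.7958%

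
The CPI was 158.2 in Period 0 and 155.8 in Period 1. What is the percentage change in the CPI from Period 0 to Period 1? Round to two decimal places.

-1.52%

Change = (155.8 − 158.2) / 158.2 × 100
       = -2.4 / 158.2 × 100 = -1.5171%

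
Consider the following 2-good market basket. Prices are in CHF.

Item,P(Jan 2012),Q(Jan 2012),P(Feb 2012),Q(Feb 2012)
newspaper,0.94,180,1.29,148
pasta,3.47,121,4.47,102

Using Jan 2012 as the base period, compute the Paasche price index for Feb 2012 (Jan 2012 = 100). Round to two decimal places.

Paasche price index uses current-period quantities as weights.
ΣP(Feb 2012)·Q(Feb 2012) = 1.29×148 + 4.47×102 = 190.92 + 455.94 = 646.86
ΣP(Jan 2012)·Q(Feb 2012) = 0.94×148 + 3.47×102 = 139.12 + 353.94 = 493.06
Index = 646.86 / 493.06 × 100 = 131.1930

131.19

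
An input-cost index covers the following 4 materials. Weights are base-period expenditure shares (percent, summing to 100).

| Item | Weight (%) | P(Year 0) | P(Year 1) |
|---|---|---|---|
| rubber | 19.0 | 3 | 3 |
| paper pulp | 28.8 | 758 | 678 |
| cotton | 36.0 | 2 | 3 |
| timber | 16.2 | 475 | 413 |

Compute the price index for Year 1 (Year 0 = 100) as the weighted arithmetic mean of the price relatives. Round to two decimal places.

112.85

rubber: 19.0 × (3/3) = 19.0 × 1.000000 = 19.0000
paper pulp: 28.8 × (678/758) = 28.8 × 0.894459 = 25.7604
cotton: 36.0 × (3/2) = 36.0 × 1.500000 = 54.0000
timber: 16.2 × (413/475) = 16.2 × 0.869474 = 14.0855
Index = Σ wᵢ·(p₁ᵢ/p₀ᵢ) = 19.0000 + 25.7604 + 54.0000 + 14.0855 = 112.8459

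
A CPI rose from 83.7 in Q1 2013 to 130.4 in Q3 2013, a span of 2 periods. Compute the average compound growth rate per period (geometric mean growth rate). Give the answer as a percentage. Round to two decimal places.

Growth factor = (130.4/83.7)^(1/2) = (1.557945)^(1/2) = 1.248177
Growth rate = 1.248177 − 1 = 0.248177 = 24.8177%

24.82%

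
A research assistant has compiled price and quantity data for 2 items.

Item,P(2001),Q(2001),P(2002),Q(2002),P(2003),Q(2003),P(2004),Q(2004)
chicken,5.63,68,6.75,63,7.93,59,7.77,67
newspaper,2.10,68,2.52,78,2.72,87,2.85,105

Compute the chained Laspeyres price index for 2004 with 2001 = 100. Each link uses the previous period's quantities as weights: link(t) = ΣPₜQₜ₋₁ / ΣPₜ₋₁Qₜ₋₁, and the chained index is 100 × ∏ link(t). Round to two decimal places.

Link 2001→2002:
ΣP(2002)Q(2001) = 6.75×68 + 2.52×68 = 459 + 171.36 = 630.36
ΣP(2001)Q(2001) = 5.63×68 + 2.10×68 = 382.84 + 142.8 = 525.64
link = 630.36/525.64 = 1.199224
Link 2002→2003:
ΣP(2003)Q(2002) = 7.93×63 + 2.72×78 = 499.59 + 212.16 = 711.75
ΣP(2002)Q(2002) = 6.75×63 + 2.52×78 = 425.25 + 196.56 = 621.81
link = 711.75/621.81 = 1.144642
Link 2003→2004:
ΣP(2004)Q(2003) = 7.77×59 + 2.85×87 = 458.43 + 247.95 = 706.38
ΣP(2003)Q(2003) = 7.93×59 + 2.72×87 = 467.87 + 236.64 = 704.51
link = 706.38/704.51 = 1.002654
Chained index = 100 × 1.199224 × 1.144642 × 1.002654 = 137.6326

137.63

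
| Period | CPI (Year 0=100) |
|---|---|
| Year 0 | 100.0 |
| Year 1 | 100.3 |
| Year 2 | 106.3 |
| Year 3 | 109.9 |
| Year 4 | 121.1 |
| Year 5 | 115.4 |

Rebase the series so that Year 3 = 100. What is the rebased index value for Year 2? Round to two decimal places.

96.72

Rebased(Year 2) = 106.3 / 109.9 × 100 = 96.7243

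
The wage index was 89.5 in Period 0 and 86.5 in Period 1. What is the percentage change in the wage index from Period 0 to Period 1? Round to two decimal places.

Change = (86.5 − 89.5) / 89.5 × 100
       = -3.0 / 89.5 × 100 = -3.3520%

-3.35%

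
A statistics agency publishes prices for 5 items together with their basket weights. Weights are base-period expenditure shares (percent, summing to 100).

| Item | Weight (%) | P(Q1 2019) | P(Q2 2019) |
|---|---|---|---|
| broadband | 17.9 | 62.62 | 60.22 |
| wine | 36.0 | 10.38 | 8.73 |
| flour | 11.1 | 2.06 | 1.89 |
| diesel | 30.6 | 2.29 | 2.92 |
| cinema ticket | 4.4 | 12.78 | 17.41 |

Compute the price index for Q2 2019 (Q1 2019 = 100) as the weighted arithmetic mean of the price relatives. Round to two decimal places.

broadband: 17.9 × (60.22/62.62) = 17.9 × 0.961674 = 17.2140
wine: 36.0 × (8.73/10.38) = 36.0 × 0.841040 = 30.2775
flour: 11.1 × (1.89/2.06) = 11.1 × 0.917476 = 10.1840
diesel: 30.6 × (2.92/2.29) = 30.6 × 1.275109 = 39.0183
cinema ticket: 4.4 × (17.41/12.78) = 4.4 × 1.362285 = 5.9941
Index = Σ wᵢ·(p₁ᵢ/p₀ᵢ) = 17.2140 + 30.2775 + 10.1840 + 39.0183 + 5.9941 = 102.6878

102.69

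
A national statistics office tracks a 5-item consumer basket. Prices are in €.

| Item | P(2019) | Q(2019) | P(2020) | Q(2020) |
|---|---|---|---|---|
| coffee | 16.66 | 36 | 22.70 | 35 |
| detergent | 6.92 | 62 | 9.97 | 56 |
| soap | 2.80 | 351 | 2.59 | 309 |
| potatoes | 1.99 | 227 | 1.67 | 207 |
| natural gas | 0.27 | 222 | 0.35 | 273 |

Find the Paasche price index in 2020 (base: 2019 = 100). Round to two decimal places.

111.76

Paasche price index uses current-period quantities as weights.
ΣP(2020)·Q(2020) = 22.70×35 + 9.97×56 + 2.59×309 + 1.67×207 + 0.35×273 = 794.5 + 558.32 + 800.31 + 345.69 + 95.55 = 2594.37
ΣP(2019)·Q(2020) = 16.66×35 + 6.92×56 + 2.80×309 + 1.99×207 + 0.27×273 = 583.1 + 387.52 + 865.2 + 411.93 + 73.71 = 2321.46
Index = 2594.37 / 2321.46 × 100 = 111.7560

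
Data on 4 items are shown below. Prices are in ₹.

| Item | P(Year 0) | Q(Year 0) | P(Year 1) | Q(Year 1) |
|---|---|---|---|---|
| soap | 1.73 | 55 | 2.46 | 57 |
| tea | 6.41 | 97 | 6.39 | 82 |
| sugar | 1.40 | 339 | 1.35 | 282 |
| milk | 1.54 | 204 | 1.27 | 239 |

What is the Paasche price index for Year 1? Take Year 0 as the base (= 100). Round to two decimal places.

Paasche price index uses current-period quantities as weights.
ΣP(Year 1)·Q(Year 1) = 2.46×57 + 6.39×82 + 1.35×282 + 1.27×239 = 140.22 + 523.98 + 380.7 + 303.53 = 1348.43
ΣP(Year 0)·Q(Year 1) = 1.73×57 + 6.41×82 + 1.40×282 + 1.54×239 = 98.61 + 525.62 + 394.8 + 368.06 = 1387.09
Index = 1348.43 / 1387.09 × 100 = 97.2129

97.21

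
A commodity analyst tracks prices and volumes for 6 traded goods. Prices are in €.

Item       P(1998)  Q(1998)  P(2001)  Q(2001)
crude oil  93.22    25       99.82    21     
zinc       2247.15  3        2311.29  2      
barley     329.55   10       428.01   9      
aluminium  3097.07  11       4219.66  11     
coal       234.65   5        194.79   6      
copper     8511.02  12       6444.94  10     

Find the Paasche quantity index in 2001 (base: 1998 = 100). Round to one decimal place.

Paasche quantity index uses current-period prices as weights.
ΣP(2001)·Q(2001) = 99.82×21 + 2311.29×2 + 428.01×9 + 4219.66×11 + 194.79×6 + 6444.94×10 = 2096.22 + 4622.58 + 3852.09 + 46416.26 + 1168.74 + 64449.4 = 122605.29
ΣP(2001)·Q(1998) = 99.82×25 + 2311.29×3 + 428.01×10 + 4219.66×11 + 194.79×5 + 6444.94×12 = 2495.5 + 6933.87 + 4280.1 + 46416.26 + 973.95 + 77339.28 = 138438.96
Index = 122605.29 / 138438.96 × 100 = 88.5627

88.6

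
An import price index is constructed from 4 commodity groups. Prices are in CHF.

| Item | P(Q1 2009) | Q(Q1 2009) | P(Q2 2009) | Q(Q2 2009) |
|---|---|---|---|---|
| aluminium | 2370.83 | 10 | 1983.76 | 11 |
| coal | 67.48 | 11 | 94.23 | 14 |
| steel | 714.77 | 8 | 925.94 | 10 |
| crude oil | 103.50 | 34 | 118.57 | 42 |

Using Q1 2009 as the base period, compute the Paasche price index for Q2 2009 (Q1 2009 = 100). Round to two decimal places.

Paasche price index uses current-period quantities as weights.
ΣP(Q2 2009)·Q(Q2 2009) = 1983.76×11 + 94.23×14 + 925.94×10 + 118.57×42 = 21821.36 + 1319.22 + 9259.4 + 4979.94 = 37379.92
ΣP(Q1 2009)·Q(Q2 2009) = 2370.83×11 + 67.48×14 + 714.77×10 + 103.50×42 = 26079.13 + 944.72 + 7147.7 + 4347 = 38518.55
Index = 37379.92 / 38518.55 × 100 = 97.0439

97.04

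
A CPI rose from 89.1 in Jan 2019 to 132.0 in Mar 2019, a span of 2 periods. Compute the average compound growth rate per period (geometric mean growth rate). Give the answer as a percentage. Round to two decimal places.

Growth factor = (132.0/89.1)^(1/2) = (1.481481)^(1/2) = 1.217161
Growth rate = 1.217161 − 1 = 0.217161 = 21.7161%

21.72%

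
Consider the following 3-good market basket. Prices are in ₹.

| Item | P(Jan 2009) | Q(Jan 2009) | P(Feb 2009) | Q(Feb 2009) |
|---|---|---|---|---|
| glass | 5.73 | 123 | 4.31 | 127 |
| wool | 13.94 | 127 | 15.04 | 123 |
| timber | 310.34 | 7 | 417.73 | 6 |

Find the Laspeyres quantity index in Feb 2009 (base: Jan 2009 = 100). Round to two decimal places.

92.62

Laspeyres quantity index uses base-period prices as weights.
ΣP(Jan 2009)·Q(Feb 2009) = 5.73×127 + 13.94×123 + 310.34×6 = 727.71 + 1714.62 + 1862.04 = 4304.37
ΣP(Jan 2009)·Q(Jan 2009) = 5.73×123 + 13.94×127 + 310.34×7 = 704.79 + 1770.38 + 2172.38 = 4647.55
Index = 4304.37 / 4647.55 × 100 = 92.6159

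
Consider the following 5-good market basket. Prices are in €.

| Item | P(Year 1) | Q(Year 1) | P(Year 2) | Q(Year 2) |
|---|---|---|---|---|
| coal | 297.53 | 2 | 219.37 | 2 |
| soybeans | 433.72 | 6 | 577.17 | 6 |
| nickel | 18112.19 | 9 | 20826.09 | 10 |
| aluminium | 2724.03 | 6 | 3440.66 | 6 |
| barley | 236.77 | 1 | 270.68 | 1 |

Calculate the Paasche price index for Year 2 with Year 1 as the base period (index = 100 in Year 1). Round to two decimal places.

116.02

Paasche price index uses current-period quantities as weights.
ΣP(Year 2)·Q(Year 2) = 219.37×2 + 577.17×6 + 20826.09×10 + 3440.66×6 + 270.68×1 = 438.74 + 3463.02 + 208260.9 + 20643.96 + 270.68 = 233077.3
ΣP(Year 1)·Q(Year 2) = 297.53×2 + 433.72×6 + 18112.19×10 + 2724.03×6 + 236.77×1 = 595.06 + 2602.32 + 181121.9 + 16344.18 + 236.77 = 200900.23
Index = 233077.3 / 200900.23 × 100 = 116.0164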